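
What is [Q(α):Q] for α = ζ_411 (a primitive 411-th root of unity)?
[Q(α):Q] = 272

The minimal polynomial of ζ_411 over Q is the 411-th cyclotomic polynomial Φ_411(x), which is irreducible over Q and has degree φ(411) = 272. Hence [Q(α):Q] = φ(411) = 272.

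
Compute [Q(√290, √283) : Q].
[Q(√290, √283) : Q] = 4

[Q(√290):Q] = 2 (min poly x^2 - 290, irreducible since 290 is squarefree > 1). For the top step, suppose √283 ∈ Q(√290), say √283 = c + d√290 with c, d ∈ Q. Squaring: 283 = c^2 + 290d^2 + 2cd√290. Since √290 ∉ Q this forces 2cd = 0. If d = 0 then √283 = c ∈ Q, contradicting 283 squarefree > 1. If c = 0 then 283 = 290d^2, so 290·283 = (290d)^2 is a perfect square in Q — but 290·283 = 82070 is not a perfect square (since 290 and 283 are distinct squarefree integers). Contradiction. Hence √283 ∉ Q(√290), so x^2 - 283 stays irreducible over Q(√290) and [Q(√290, √283) : Q(√290)] = 2. By the tower law, [Q(√290, √283) : Q] = 2 · 2 = 4.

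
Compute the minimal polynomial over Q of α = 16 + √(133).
m_α(x) = x^2 - 32x + 123

From α - 16 = √(133), squaring gives (α - 16)^2 = 133, i.e. α^2 - 32α + 256 = 133, so α^2 - 32α + 123 = 0. The discriminant of x^2 - 32x + 123 is (-32)^2 - 4·(123) = 1024 - 492 = 532, and 4·(133) is not a perfect square in Q since 133 is squarefree and ≠ 1. Hence x^2 - 32x + 123 is irreducible over Q and is the minimal polynomial of α.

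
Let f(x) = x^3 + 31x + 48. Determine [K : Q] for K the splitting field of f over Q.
[K : Q] = 6

By the rational root test, any rational root of the monic integer polynomial f(x) = x^3 + 31x + 48 must be an integer dividing the constant term 48, i.e. one of ±{1, 2, 3, 4, 6, 8, 12, 16, 24, 48}. Evaluating: f(1) = 80, f(-1) = 16, f(2) = 118, f(-2) = -22, f(3) = 168, f(-3) = -72, f(4) = 236, f(-4) = -140, f(6) = 450, f(-6) = -354, f(8) = 808, f(-8) = -712, f(12) = 2148, f(-12) = -2052, f(16) = 4640, f(-16) = -4544, f(24) = 14616, f(-24) = -14520, f(48) = 112128, f(-48) = -112032; none is 0, so f has no rational root and is therefore irreducible over Q (a cubic with no linear factor over a field is irreducible). For an irreducible cubic, the Galois group is A_3 or S_3 according as the discriminant disc(f) = -4a^3 - 27b^2 = -4·(31)^3 - 27·(48)^2 = -181372 is or is not a square in Q. Here disc(f) = -181372 is not a perfect square in Q, so the Galois group of f over Q is not contained in A_3 and must be all of S_3. The splitting field has degree |S_3| = 6 over Q, so [K : Q] = 6.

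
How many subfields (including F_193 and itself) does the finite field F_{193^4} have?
F_{193^4} has 3 subfields

The subfields of F_{p^n} are exactly the fields F_{p^d} for d | n (each is the fixed field of the unique index-d subgroup of Gal(F_{p^n}/F_p) ≅ Z/nZ). The divisors of n = 4 are {1, 2, 4}, giving 3 subfields: F_{193^1}, F_{193^2}, F_{193^4}.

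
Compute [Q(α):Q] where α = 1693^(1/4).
[Q(α):Q] = 4

α is a root of x^4 - 1693. By Eisenstein's criterion at the prime p = 1693 (which divides the constant term 1693 but p^2 = 2866249 does not, since 1693 is squarefree), x^4 - 1693 is irreducible over Q. Hence [Q(α):Q] = 4.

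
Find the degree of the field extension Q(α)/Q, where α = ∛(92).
[Q(α):Q] = 3

The minimal polynomial of α is x^3 - 92, irreducible over Q since 92 is not a perfect cube (so x^3 - 92 has no rational root). Hence [Q(α):Q] = deg(m_α) = 3.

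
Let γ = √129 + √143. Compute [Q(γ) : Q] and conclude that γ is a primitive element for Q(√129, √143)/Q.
[Q(γ) : Q] = 4 (equivalently, Q(γ) = Q(√129, √143))

Obviously Q(γ) ⊆ Q(√129, √143), and [Q(√129, √143):Q] = 4 (since 129, 143 are distinct squarefree integers > 1 with 18447 not a perfect square). To show equality we compute the minimal polynomial of γ. From γ = √129 + √143: γ^2 = 129 + 2√(18447) + 143 = 272 + 2√(18447), so γ^2 - 272 = 2√(18447); squaring, (γ^2 - 272)^2 = 4·18447, i.e. γ^4 - 544γ^2 + 73984 - 73788 = 0, i.e. γ^4 - 544γ^2 + 196 = 0. So γ is a root of x^4 - 544x^2 + 196. This polynomial is irreducible over Q: it has no rational root (each ±√129 ± √143 is irrational), and any factorization into two quadratics over Q would force √(18447) ∈ Q (pairing opposite roots) or √129, √143 ∈ Q (other pairings), all impossible. Hence [Q(γ):Q] = 4 = [Q(√129, √143):Q], so Q(γ) = Q(√129, √143).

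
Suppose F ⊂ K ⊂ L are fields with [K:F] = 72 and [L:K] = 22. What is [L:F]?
[L:F] = 1584

The tower law says that for any tower of field extensions F ⊂ K ⊂ L with finite degrees, [L:F] = [L:K] · [K:F]. Here this gives [L:F] = 22 · 72 = 1584.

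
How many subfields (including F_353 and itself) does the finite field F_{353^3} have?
F_{353^3} has 2 subfields

The subfields of F_{p^n} are exactly the fields F_{p^d} for d | n (each is the fixed field of the unique index-d subgroup of Gal(F_{p^n}/F_p) ≅ Z/nZ). The divisors of n = 3 are {1, 3}, giving 2 subfields: F_{353^1}, F_{353^3}.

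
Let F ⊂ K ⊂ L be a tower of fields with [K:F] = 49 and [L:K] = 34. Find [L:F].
[L:F] = 1666

The tower law says that for any tower of field extensions F ⊂ K ⊂ L with finite degrees, [L:F] = [L:K] · [K:F]. Here this gives [L:F] = 34 · 49 = 1666.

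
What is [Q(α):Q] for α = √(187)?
[Q(α):Q] = 2

[Q(α):Q] equals the degree of the minimal polynomial of α. Here α^2 = 187 and x^2 - 187 is irreducible (d = 187 is squarefree, ≠ 1, hence not a square), so deg(m_α) = 2. Thus [Q(α):Q] = 2.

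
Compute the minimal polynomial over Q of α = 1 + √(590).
m_α(x) = x^2 - 2x - 589

From α - 1 = √(590), squaring gives (α - 1)^2 = 590, i.e. α^2 - 2α + 1 = 590, so α^2 - 2α - 589 = 0. The discriminant of x^2 - 2x - 589 is (-2)^2 - 4·(-589) = 4 + 2356 = 2360, and 4·(590) is not a perfect square in Q since 590 is squarefree and ≠ 1. Hence x^2 - 2x - 589 is irreducible over Q and is the minimal polynomial of α.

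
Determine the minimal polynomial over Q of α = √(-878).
m_α(x) = x^2 + 878

α satisfies α^2 + 878 = 0, so x^2 + 878 annihilates α. Since d = -878 is squarefree and ≠ 1, it is not a perfect square in Q, so x^2 + 878 has no rational root and is therefore irreducible over Q (a degree-2 polynomial over a field is irreducible iff it has no root). Hence m_α(x) = x^2 + 878.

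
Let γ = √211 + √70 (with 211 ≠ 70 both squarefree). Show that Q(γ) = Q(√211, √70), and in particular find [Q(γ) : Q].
[Q(γ) : Q] = 4 (equivalently, Q(γ) = Q(√211, √70))

Obviously Q(γ) ⊆ Q(√211, √70), and [Q(√211, √70):Q] = 4 (since 211, 70 are distinct squarefree integers > 1 with 14770 not a perfect square). To show equality we compute the minimal polynomial of γ. From γ = √211 + √70: γ^2 = 211 + 2√(14770) + 70 = 281 + 2√(14770), so γ^2 - 281 = 2√(14770); squaring, (γ^2 - 281)^2 = 4·14770, i.e. γ^4 - 562γ^2 + 78961 - 59080 = 0, i.e. γ^4 - 562γ^2 + 19881 = 0. So γ is a root of x^4 - 562x^2 + 19881. This polynomial is irreducible over Q: it has no rational root (each ±√211 ± √70 is irrational), and any factorization into two quadratics over Q would force √(14770) ∈ Q (pairing opposite roots) or √211, √70 ∈ Q (other pairings), all impossible. Hence [Q(γ):Q] = 4 = [Q(√211, √70):Q], so Q(γ) = Q(√211, √70).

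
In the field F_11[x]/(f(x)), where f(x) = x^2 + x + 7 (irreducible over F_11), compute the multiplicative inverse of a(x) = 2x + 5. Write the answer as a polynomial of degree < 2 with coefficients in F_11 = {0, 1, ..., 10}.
a(x)^(-1) ≡ 2x + 8 (mod f(x))

Since f is irreducible over F_11, F_11[x]/(f) is a field and a(x) ≠ 0 has an inverse. Apply the extended Euclidean algorithm to f(x) and a(x) in F_11[x]: f(x) = (6x + 2)·a(x) + (8). The last nonzero remainder is the constant 8 = gcd(f, a) in F_11. Back-substituting through the division chain expresses 8 = s(x)·a(x) + t(x)·f(x) with s(x) ≡ 5x + 9 (mod f), so (5x + 9)·a(x) ≡ 8 (mod f). Multiplying by 8^(-1) ≡ 7 in F_11 gives a(x)^(-1) ≡ 7·(5x + 9) ≡ 2x + 8 (mod f). Check: (2x + 5)·(2x + 8) = 4x^2 + 4x + 7 ≡ 1 (mod x^2 + x + 7).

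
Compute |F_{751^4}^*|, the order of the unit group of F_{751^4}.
|F_{751^4}^*| = 318097128000

F_{751^4} has 751^4 = 318097128001 elements; its multiplicative group consists of all nonzero elements, so |F_{751^4}^*| = 318097128001 - 1 = 318097128000. (It is cyclic since any finite subgroup of the multiplicative group of a field is cyclic.)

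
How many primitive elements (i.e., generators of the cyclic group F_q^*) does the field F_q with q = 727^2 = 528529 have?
There are φ(528528) = 126720 primitive elements

F_q^* is cyclic of order q - 1 = 528528. A cyclic group of order m has exactly φ(m) generators. Here m = 528528 = 2^4 · 3 · 7 · 11^2 · 13, so the number of primitive elements is φ(528528) = 126720.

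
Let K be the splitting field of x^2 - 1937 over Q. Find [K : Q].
[K : Q] = 2

f(x) = x^2 - 1937 factors as (x - √1937)(x + √1937). The splitting field is K = Q(√1937). Since 1937 is squarefree and > 1, it is not a perfect square, so x^2 - 1937 is irreducible over Q and [Q(√1937) : Q] = 2. Hence [K : Q] = 2.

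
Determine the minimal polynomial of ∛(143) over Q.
m_α(x) = x^3 - 143

α satisfies α^3 = 143, so x^3 - 143 annihilates α. By the rational root test, a rational root p/q (in lowest terms) of x^3 - 143 would satisfy p^3 = 143 q^3, forcing q = 1 and p^3 = 143; but 143 is not a perfect cube, contradiction. A monic cubic over Q with no rational root is irreducible (any nontrivial factorization would include a linear factor). Hence x^3 - 143 is the minimal polynomial of α, and in particular [Q(α):Q] = 3.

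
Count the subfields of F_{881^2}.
F_{881^2} has 2 subfields

The subfields of F_{p^n} are exactly the fields F_{p^d} for d | n (each is the fixed field of the unique index-d subgroup of Gal(F_{p^n}/F_p) ≅ Z/nZ). The divisors of n = 2 are {1, 2}, giving 2 subfields: F_{881^1}, F_{881^2}.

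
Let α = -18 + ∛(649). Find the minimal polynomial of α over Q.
m_α(x) = x^3 + 54x^2 + 972x + 5183

Set β = α + 18 = ∛(649), so β^3 = 649. Then (α + 18)^3 - 649 = 0, i.e. α is a root of g(x) = (x + 18)^3 - 649 = x^3 + 54x^2 + 972x + 5183. Since g(x) = h(x + 18) where h(x) = x^3 - 649, and h is irreducible over Q (because 649 is not a perfect cube, so h has no rational root, and a monic cubic with no rational root is irreducible), g is also irreducible (irreducibility is preserved under the substitution x → x + 18). Hence m_α(x) = x^3 + 54x^2 + 972x + 5183.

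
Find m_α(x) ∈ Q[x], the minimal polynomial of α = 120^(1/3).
m_α(x) = x^3 - 120

α satisfies α^3 = 120, so x^3 - 120 annihilates α. By the rational root test, a rational root p/q (in lowest terms) of x^3 - 120 would satisfy p^3 = 120 q^3, forcing q = 1 and p^3 = 120; but 120 is not a perfect cube, contradiction. A monic cubic over Q with no rational root is irreducible (any nontrivial factorization would include a linear factor). Hence x^3 - 120 is the minimal polynomial of α, and in particular [Q(α):Q] = 3.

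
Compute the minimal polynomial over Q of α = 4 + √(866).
m_α(x) = x^2 - 8x - 850

From α - 4 = √(866), squaring gives (α - 4)^2 = 866, i.e. α^2 - 8α + 16 = 866, so α^2 - 8α - 850 = 0. The discriminant of x^2 - 8x - 850 is (-8)^2 - 4·(-850) = 64 + 3400 = 3464, and 4·(866) is not a perfect square in Q since 866 is squarefree and ≠ 1. Hence x^2 - 8x - 850 is irreducible over Q and is the minimal polynomial of α.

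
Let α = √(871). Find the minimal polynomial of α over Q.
m_α(x) = x^2 - 871

α satisfies α^2 - 871 = 0, so x^2 - 871 annihilates α. Since d = 871 is squarefree and ≠ 1, it is not a perfect square in Q, so x^2 - 871 has no rational root and is therefore irreducible over Q (a degree-2 polynomial over a field is irreducible iff it has no root). Hence m_α(x) = x^2 - 871.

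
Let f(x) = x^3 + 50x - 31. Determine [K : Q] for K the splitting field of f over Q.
[K : Q] = 6

By the rational root test, any rational root of the monic integer polynomial f(x) = x^3 + 50x - 31 must be an integer dividing the constant term -31, i.e. one of ±{1, 31}. Evaluating: f(1) = 20, f(-1) = -82, f(31) = 31310, f(-31) = -31372; none is 0, so f has no rational root and is therefore irreducible over Q (a cubic with no linear factor over a field is irreducible). For an irreducible cubic, the Galois group is A_3 or S_3 according as the discriminant disc(f) = -4a^3 - 27b^2 = -4·(50)^3 - 27·(-31)^2 = -525947 is or is not a square in Q. Here disc(f) = -525947 is not a perfect square in Q, so the Galois group of f over Q is not contained in A_3 and must be all of S_3. The splitting field has degree |S_3| = 6 over Q, so [K : Q] = 6.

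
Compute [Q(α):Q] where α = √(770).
[Q(α):Q] = 2

[Q(α):Q] equals the degree of the minimal polynomial of α. Here α^2 = 770 and x^2 - 770 is irreducible (d = 770 is squarefree, ≠ 1, hence not a square), so deg(m_α) = 2. Thus [Q(α):Q] = 2.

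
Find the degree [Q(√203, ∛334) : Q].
[Q(√203, ∛334) : Q] = 6

Let L = Q(√203, ∛334). Since Q(√203) ⊂ L and [Q(√203):Q] = 2, the tower law gives 2 | [L:Q]. Likewise Q(∛334) ⊂ L with [Q(∛334):Q] = 3 (because 334 is not a perfect cube), so 3 | [L:Q]. As gcd(2,3) = 1, [L:Q] is divisible by 6. Conversely L is generated over Q by √203 and ∛334, so [L:Q] ≤ 2·3 = 6. Therefore [Q(√203, ∛334) : Q] = 6.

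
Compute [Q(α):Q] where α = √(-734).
[Q(α):Q] = 2

[Q(α):Q] equals the degree of the minimal polynomial of α. Here α^2 = -734 and x^2 + 734 is irreducible (d = -734 is squarefree, ≠ 1, hence not a square), so deg(m_α) = 2. Thus [Q(α):Q] = 2.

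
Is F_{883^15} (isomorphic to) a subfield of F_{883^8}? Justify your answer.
No: F_{883^15} is not a subfield of F_{883^8}

F_{p^m} embeds in F_{p^n} iff m | n. Here 15 ∤ 8 (since 8 = 0·15 + 8 with remainder 8 ≠ 0), so F_{883^15} is not a subfield of F_{883^8}. Equivalently: if it were, the tower law would give 15 = [F_{883^15}:F_883] dividing [F_{883^8}:F_883] = 8, contradiction.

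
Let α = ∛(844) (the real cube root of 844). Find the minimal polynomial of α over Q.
m_α(x) = x^3 - 844

α satisfies α^3 = 844, so x^3 - 844 annihilates α. By the rational root test, a rational root p/q (in lowest terms) of x^3 - 844 would satisfy p^3 = 844 q^3, forcing q = 1 and p^3 = 844; but 844 is not a perfect cube, contradiction. A monic cubic over Q with no rational root is irreducible (any nontrivial factorization would include a linear factor). Hence x^3 - 844 is the minimal polynomial of α, and in particular [Q(α):Q] = 3.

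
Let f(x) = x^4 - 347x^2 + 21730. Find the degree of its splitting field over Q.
[K : Q] = 4

Solving the quadratic in x^2: x^2 = (347 ± √(347^2 - 4·21730))/2 = (347 ± √33489)/2 = (347 ± 183)/2, giving x^2 = 265 or x^2 = 82. So f(x) = (x^2 - 265)(x^2 - 82) and the roots of f are ±√265, ±√82. Hence the splitting field is K = Q(√265, √82). Since 265 and 82 are distinct squarefree integers > 1, their product 21730 is not a perfect square, so √82 ∉ Q(√265). By the tower law [K:Q] = [Q(√265,√82):Q(√265)] · [Q(√265):Q] = 2 · 2 = 4.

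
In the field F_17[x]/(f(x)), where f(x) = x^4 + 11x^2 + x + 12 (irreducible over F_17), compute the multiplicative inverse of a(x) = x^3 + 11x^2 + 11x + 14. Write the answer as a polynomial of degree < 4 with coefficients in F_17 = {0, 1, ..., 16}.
a(x)^(-1) ≡ 3x^3 + 2x^2 + 16x + 12 (mod f(x))

Since f is irreducible over F_17, F_17[x]/(f) is a field and a(x) ≠ 0 has an inverse. Apply the extended Euclidean algorithm to f(x) and a(x) in F_17[x]: f(x) = (x + 6)·a(x) + (2x^2 + 6x + 13);  a(x) = (9x + 4)·(2x^2 + 6x + 13) + (6x + 13);  (2x^2 + 6x + 13) = (6x + 5)·(6x + 13) + (16). The last nonzero remainder is the constant 16 = gcd(f, a) in F_17. Back-substituting through the division chain expresses 16 = s(x)·a(x) + t(x)·f(x) with s(x) ≡ 14x^3 + 15x^2 + x + 5 (mod f), so (14x^3 + 15x^2 + x + 5)·a(x) ≡ 16 (mod f). Multiplying by 16^(-1) ≡ 16 in F_17 gives a(x)^(-1) ≡ 16·(14x^3 + 15x^2 + x + 5) ≡ 3x^3 + 2x^2 + 16x + 12 (mod f). Check: (x^3 + 11x^2 + 11x + 14)·(3x^3 + 2x^2 + 16x + 12) = 3x^6 + x^5 + 3x^4 + 14x^3 + 13x^2 + 16x + 15 ≡ 1 (mod x^4 + 11x^2 + x + 12).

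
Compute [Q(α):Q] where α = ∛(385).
[Q(α):Q] = 3

The minimal polynomial of α is x^3 - 385, irreducible over Q since 385 is not a perfect cube (so x^3 - 385 has no rational root). Hence [Q(α):Q] = deg(m_α) = 3.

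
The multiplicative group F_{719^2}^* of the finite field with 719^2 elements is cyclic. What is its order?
|F_{719^2}^*| = 516960

F_{719^2} has 719^2 = 516961 elements; its multiplicative group consists of all nonzero elements, so |F_{719^2}^*| = 516961 - 1 = 516960. (It is cyclic since any finite subgroup of the multiplicative group of a field is cyclic.)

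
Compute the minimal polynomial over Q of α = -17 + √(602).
m_α(x) = x^2 + 34x - 313

From α + 17 = √(602), squaring gives (α + 17)^2 = 602, i.e. α^2 + 34α + 289 = 602, so α^2 + 34α - 313 = 0. The discriminant of x^2 + 34x - 313 is (34)^2 - 4·(-313) = 1156 + 1252 = 2408, and 4·(602) is not a perfect square in Q since 602 is squarefree and ≠ 1. Hence x^2 + 34x - 313 is irreducible over Q and is the minimal polynomial of α.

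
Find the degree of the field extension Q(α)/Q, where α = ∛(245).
[Q(α):Q] = 3

The minimal polynomial of α is x^3 - 245, irreducible over Q since 245 is not a perfect cube (so x^3 - 245 has no rational root). Hence [Q(α):Q] = deg(m_α) = 3.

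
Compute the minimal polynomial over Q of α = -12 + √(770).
m_α(x) = x^2 + 24x - 626

From α + 12 = √(770), squaring gives (α + 12)^2 = 770, i.e. α^2 + 24α + 144 = 770, so α^2 + 24α - 626 = 0. The discriminant of x^2 + 24x - 626 is (24)^2 - 4·(-626) = 576 + 2504 = 3080, and 4·(770) is not a perfect square in Q since 770 is squarefree and ≠ 1. Hence x^2 + 24x - 626 is irreducible over Q and is the minimal polynomial of α.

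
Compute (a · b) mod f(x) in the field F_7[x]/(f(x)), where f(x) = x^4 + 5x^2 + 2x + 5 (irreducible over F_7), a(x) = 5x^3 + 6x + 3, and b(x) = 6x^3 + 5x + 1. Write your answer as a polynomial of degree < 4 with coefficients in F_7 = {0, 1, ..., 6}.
a · b ≡ 5x^3 + 3x^2 + 3x (mod f(x))

Multiply in F_7[x]: a(x)·b(x) = (5x^3 + 6x + 3)·(6x^3 + 5x + 1) = 2x^6 + 5x^4 + 2x^3 + 2x^2 + 3. This has degree ≥ 4, so divide by f(x) over F_7: 2x^6 + 5x^4 + 2x^3 + 2x^2 + 3 = (2x^2 + 2)·(x^4 + 5x^2 + 2x + 5) + (5x^3 + 3x^2 + 3x). Hence a·b ≡ 5x^3 + 3x^2 + 3x (mod f). (F_7[x]/(f) is a field with 7^4 = 2401 elements since f is irreducible of degree 4.)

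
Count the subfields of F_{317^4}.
F_{317^4} has 3 subfields

The subfields of F_{p^n} are exactly the fields F_{p^d} for d | n (each is the fixed field of the unique index-d subgroup of Gal(F_{p^n}/F_p) ≅ Z/nZ). The divisors of n = 4 are {1, 2, 4}, giving 3 subfields: F_{317^1}, F_{317^2}, F_{317^4}.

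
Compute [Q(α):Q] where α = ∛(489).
[Q(α):Q] = 3

The minimal polynomial of α is x^3 - 489, irreducible over Q since 489 is not a perfect cube (so x^3 - 489 has no rational root). Hence [Q(α):Q] = deg(m_α) = 3.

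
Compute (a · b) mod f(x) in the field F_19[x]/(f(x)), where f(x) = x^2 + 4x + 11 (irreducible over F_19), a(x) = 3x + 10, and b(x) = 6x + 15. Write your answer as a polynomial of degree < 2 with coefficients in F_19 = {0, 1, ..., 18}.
a · b ≡ 14x + 9 (mod f(x))

Multiply in F_19[x]: a(x)·b(x) = (3x + 10)·(6x + 15) = 18x^2 + 10x + 17. This has degree ≥ 2, so divide by f(x) over F_19: 18x^2 + 10x + 17 = (18)·(x^2 + 4x + 11) + (14x + 9). Hence a·b ≡ 14x + 9 (mod f). (F_19[x]/(f) is a field with 19^2 = 361 elements since f is irreducible of degree 2.)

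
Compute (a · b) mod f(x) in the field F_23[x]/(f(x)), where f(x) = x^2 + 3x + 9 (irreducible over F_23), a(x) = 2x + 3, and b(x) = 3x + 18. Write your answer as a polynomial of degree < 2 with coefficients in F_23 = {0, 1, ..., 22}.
a · b ≡ 4x (mod f(x))

Multiply in F_23[x]: a(x)·b(x) = (2x + 3)·(3x + 18) = 6x^2 + 22x + 8. This has degree ≥ 2, so divide by f(x) over F_23: 6x^2 + 22x + 8 = (6)·(x^2 + 3x + 9) + (4x). Hence a·b ≡ 4x (mod f). (F_23[x]/(f) is a field with 23^2 = 529 elements since f is irreducible of degree 2.)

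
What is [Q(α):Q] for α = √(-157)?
[Q(α):Q] = 2

[Q(α):Q] equals the degree of the minimal polynomial of α. Here α^2 = -157 and x^2 + 157 is irreducible (d = -157 is squarefree, ≠ 1, hence not a square), so deg(m_α) = 2. Thus [Q(α):Q] = 2.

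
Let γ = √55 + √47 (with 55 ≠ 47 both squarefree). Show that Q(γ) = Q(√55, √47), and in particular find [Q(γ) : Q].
[Q(γ) : Q] = 4 (equivalently, Q(γ) = Q(√55, √47))

Obviously Q(γ) ⊆ Q(√55, √47), and [Q(√55, √47):Q] = 4 (since 55, 47 are distinct squarefree integers > 1 with 2585 not a perfect square). To show equality we compute the minimal polynomial of γ. From γ = √55 + √47: γ^2 = 55 + 2√(2585) + 47 = 102 + 2√(2585), so γ^2 - 102 = 2√(2585); squaring, (γ^2 - 102)^2 = 4·2585, i.e. γ^4 - 204γ^2 + 10404 - 10340 = 0, i.e. γ^4 - 204γ^2 + 64 = 0. So γ is a root of x^4 - 204x^2 + 64. This polynomial is irreducible over Q: it has no rational root (each ±√55 ± √47 is irrational), and any factorization into two quadratics over Q would force √(2585) ∈ Q (pairing opposite roots) or √55, √47 ∈ Q (other pairings), all impossible. Hence [Q(γ):Q] = 4 = [Q(√55, √47):Q], so Q(γ) = Q(√55, √47).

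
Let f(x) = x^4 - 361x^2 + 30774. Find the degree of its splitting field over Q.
[K : Q] = 4

Solving the quadratic in x^2: x^2 = (361 ± √(361^2 - 4·30774))/2 = (361 ± √7225)/2 = (361 ± 85)/2, giving x^2 = 223 or x^2 = 138. So f(x) = (x^2 - 223)(x^2 - 138) and the roots of f are ±√223, ±√138. Hence the splitting field is K = Q(√223, √138). Since 223 and 138 are distinct squarefree integers > 1, their product 30774 is not a perfect square, so √138 ∉ Q(√223). By the tower law [K:Q] = [Q(√223,√138):Q(√223)] · [Q(√223):Q] = 2 · 2 = 4.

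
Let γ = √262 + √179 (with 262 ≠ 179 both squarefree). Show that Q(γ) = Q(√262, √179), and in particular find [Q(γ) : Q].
[Q(γ) : Q] = 4 (equivalently, Q(γ) = Q(√262, √179))

Obviously Q(γ) ⊆ Q(√262, √179), and [Q(√262, √179):Q] = 4 (since 262, 179 are distinct squarefree integers > 1 with 46898 not a perfect square). To show equality we compute the minimal polynomial of γ. From γ = √262 + √179: γ^2 = 262 + 2√(46898) + 179 = 441 + 2√(46898), so γ^2 - 441 = 2√(46898); squaring, (γ^2 - 441)^2 = 4·46898, i.e. γ^4 - 882γ^2 + 194481 - 187592 = 0, i.e. γ^4 - 882γ^2 + 6889 = 0. So γ is a root of x^4 - 882x^2 + 6889. This polynomial is irreducible over Q: it has no rational root (each ±√262 ± √179 is irrational), and any factorization into two quadratics over Q would force √(46898) ∈ Q (pairing opposite roots) or √262, √179 ∈ Q (other pairings), all impossible. Hence [Q(γ):Q] = 4 = [Q(√262, √179):Q], so Q(γ) = Q(√262, √179).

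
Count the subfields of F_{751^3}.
F_{751^3} has 2 subfields

The subfields of F_{p^n} are exactly the fields F_{p^d} for d | n (each is the fixed field of the unique index-d subgroup of Gal(F_{p^n}/F_p) ≅ Z/nZ). The divisors of n = 3 are {1, 3}, giving 2 subfields: F_{751^1}, F_{751^3}.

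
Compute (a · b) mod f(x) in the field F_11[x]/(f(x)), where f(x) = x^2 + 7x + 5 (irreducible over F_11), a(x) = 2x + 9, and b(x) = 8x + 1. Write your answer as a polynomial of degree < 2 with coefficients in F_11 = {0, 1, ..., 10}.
a · b ≡ 6x + 6 (mod f(x))

Multiply in F_11[x]: a(x)·b(x) = (2x + 9)·(8x + 1) = 5x^2 + 8x + 9. This has degree ≥ 2, so divide by f(x) over F_11: 5x^2 + 8x + 9 = (5)·(x^2 + 7x + 5) + (6x + 6). Hence a·b ≡ 6x + 6 (mod f). (F_11[x]/(f) is a field with 11^2 = 121 elements since f is irreducible of degree 2.)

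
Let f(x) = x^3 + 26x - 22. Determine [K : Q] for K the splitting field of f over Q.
[K : Q] = 6

By the rational root test, any rational root of the monic integer polynomial f(x) = x^3 + 26x - 22 must be an integer dividing the constant term -22, i.e. one of ±{1, 2, 11, 22}. Evaluating: f(1) = 5, f(-1) = -49, f(2) = 38, f(-2) = -82, f(11) = 1595, f(-11) = -1639, f(22) = 11198, f(-22) = -11242; none is 0, so f has no rational root and is therefore irreducible over Q (a cubic with no linear factor over a field is irreducible). For an irreducible cubic, the Galois group is A_3 or S_3 according as the discriminant disc(f) = -4a^3 - 27b^2 = -4·(26)^3 - 27·(-22)^2 = -83372 is or is not a square in Q. Here disc(f) = -83372 is not a perfect square in Q, so the Galois group of f over Q is not contained in A_3 and must be all of S_3. The splitting field has degree |S_3| = 6 over Q, so [K : Q] = 6.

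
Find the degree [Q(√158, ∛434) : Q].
[Q(√158, ∛434) : Q] = 6

Let L = Q(√158, ∛434). Since Q(√158) ⊂ L and [Q(√158):Q] = 2, the tower law gives 2 | [L:Q]. Likewise Q(∛434) ⊂ L with [Q(∛434):Q] = 3 (because 434 is not a perfect cube), so 3 | [L:Q]. As gcd(2,3) = 1, [L:Q] is divisible by 6. Conversely L is generated over Q by √158 and ∛434, so [L:Q] ≤ 2·3 = 6. Therefore [Q(√158, ∛434) : Q] = 6.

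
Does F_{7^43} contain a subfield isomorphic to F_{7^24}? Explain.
No: F_{7^24} is not a subfield of F_{7^43}

F_{p^m} embeds in F_{p^n} iff m | n. Here 24 ∤ 43 (since 43 = 1·24 + 19 with remainder 19 ≠ 0), so F_{7^24} is not a subfield of F_{7^43}. Equivalently: if it were, the tower law would give 24 = [F_{7^24}:F_7] dividing [F_{7^43}:F_7] = 43, contradiction.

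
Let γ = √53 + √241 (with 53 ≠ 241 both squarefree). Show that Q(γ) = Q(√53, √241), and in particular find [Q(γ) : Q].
[Q(γ) : Q] = 4 (equivalently, Q(γ) = Q(√53, √241))

Obviously Q(γ) ⊆ Q(√53, √241), and [Q(√53, √241):Q] = 4 (since 53, 241 are distinct squarefree integers > 1 with 12773 not a perfect square). To show equality we compute the minimal polynomial of γ. From γ = √53 + √241: γ^2 = 53 + 2√(12773) + 241 = 294 + 2√(12773), so γ^2 - 294 = 2√(12773); squaring, (γ^2 - 294)^2 = 4·12773, i.e. γ^4 - 588γ^2 + 86436 - 51092 = 0, i.e. γ^4 - 588γ^2 + 35344 = 0. So γ is a root of x^4 - 588x^2 + 35344. This polynomial is irreducible over Q: it has no rational root (each ±√53 ± √241 is irrational), and any factorization into two quadratics over Q would force √(12773) ∈ Q (pairing opposite roots) or √53, √241 ∈ Q (other pairings), all impossible. Hence [Q(γ):Q] = 4 = [Q(√53, √241):Q], so Q(γ) = Q(√53, √241).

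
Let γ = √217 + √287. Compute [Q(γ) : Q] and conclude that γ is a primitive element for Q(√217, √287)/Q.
[Q(γ) : Q] = 4 (equivalently, Q(γ) = Q(√217, √287))

Obviously Q(γ) ⊆ Q(√217, √287), and [Q(√217, √287):Q] = 4 (since 217, 287 are distinct squarefree integers > 1 with 62279 not a perfect square). To show equality we compute the minimal polynomial of γ. From γ = √217 + √287: γ^2 = 217 + 2√(62279) + 287 = 504 + 2√(62279), so γ^2 - 504 = 2√(62279); squaring, (γ^2 - 504)^2 = 4·62279, i.e. γ^4 - 1008γ^2 + 254016 - 249116 = 0, i.e. γ^4 - 1008γ^2 + 4900 = 0. So γ is a root of x^4 - 1008x^2 + 4900. This polynomial is irreducible over Q: it has no rational root (each ±√217 ± √287 is irrational), and any factorization into two quadratics over Q would force √(62279) ∈ Q (pairing opposite roots) or √217, √287 ∈ Q (other pairings), all impossible. Hence [Q(γ):Q] = 4 = [Q(√217, √287):Q], so Q(γ) = Q(√217, √287).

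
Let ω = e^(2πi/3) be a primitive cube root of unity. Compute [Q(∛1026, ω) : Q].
[Q(∛1026, ω) : Q] = 6

[Q(∛1026):Q] = 3 (min poly x^3 - 1026, irreducible since 1026 is not a perfect cube). [Q(ω):Q] = 2 (min poly x^2 + x + 1). Since Q(∛1026) ⊂ R and ω ∉ R, we have ω ∉ Q(∛1026), so x^2 + x + 1 remains irreducible over Q(∛1026) and [Q(∛1026, ω) : Q(∛1026)] = 2. By the tower law, [Q(∛1026, ω) : Q] = 3 · 2 = 6. (In fact Q(∛1026, ω) is the splitting field of x^3 - 1026 over Q.)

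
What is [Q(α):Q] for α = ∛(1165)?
[Q(α):Q] = 3

The minimal polynomial of α is x^3 - 1165, irreducible over Q since 1165 is not a perfect cube (so x^3 - 1165 has no rational root). Hence [Q(α):Q] = deg(m_α) = 3.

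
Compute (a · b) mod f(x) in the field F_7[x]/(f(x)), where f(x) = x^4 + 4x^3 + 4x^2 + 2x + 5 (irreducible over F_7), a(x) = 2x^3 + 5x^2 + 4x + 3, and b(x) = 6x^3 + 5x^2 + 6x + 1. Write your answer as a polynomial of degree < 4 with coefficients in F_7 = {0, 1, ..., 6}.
a · b ≡ 3x^3 + 2x^2 + 2 (mod f(x))

Multiply in F_7[x]: a(x)·b(x) = (2x^3 + 5x^2 + 4x + 3)·(6x^3 + 5x^2 + 6x + 1) = 5x^6 + 5x^5 + 5x^4 + 2x^2 + x + 3. This has degree ≥ 4, so divide by f(x) over F_7: 5x^6 + 5x^5 + 5x^4 + 2x^2 + x + 3 = (5x^2 + 6x + 3)·(x^4 + 4x^3 + 4x^2 + 2x + 5) + (3x^3 + 2x^2 + 2). Hence a·b ≡ 3x^3 + 2x^2 + 2 (mod f). (F_7[x]/(f) is a field with 7^4 = 2401 elements since f is irreducible of degree 4.)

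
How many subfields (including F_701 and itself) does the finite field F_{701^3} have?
F_{701^3} has 2 subfields

The subfields of F_{p^n} are exactly the fields F_{p^d} for d | n (each is the fixed field of the unique index-d subgroup of Gal(F_{p^n}/F_p) ≅ Z/nZ). The divisors of n = 3 are {1, 3}, giving 2 subfields: F_{701^1}, F_{701^3}.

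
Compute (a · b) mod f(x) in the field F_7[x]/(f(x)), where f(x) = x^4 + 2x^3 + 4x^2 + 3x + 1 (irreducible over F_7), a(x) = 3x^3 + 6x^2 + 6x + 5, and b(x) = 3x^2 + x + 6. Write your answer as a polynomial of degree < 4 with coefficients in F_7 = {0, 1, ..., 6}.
a · b ≡ 4x^2 + 2x + 6 (mod f(x))

Multiply in F_7[x]: a(x)·b(x) = (3x^3 + 6x^2 + 6x + 5)·(3x^2 + x + 6) = 2x^5 + x^2 + 6x + 2. This has degree ≥ 4, so divide by f(x) over F_7: 2x^5 + x^2 + 6x + 2 = (2x + 3)·(x^4 + 2x^3 + 4x^2 + 3x + 1) + (4x^2 + 2x + 6). Hence a·b ≡ 4x^2 + 2x + 6 (mod f). (F_7[x]/(f) is a field with 7^4 = 2401 elements since f is irreducible of degree 4.)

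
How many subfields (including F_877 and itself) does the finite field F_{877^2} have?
F_{877^2} has 2 subfields

The subfields of F_{p^n} are exactly the fields F_{p^d} for d | n (each is the fixed field of the unique index-d subgroup of Gal(F_{p^n}/F_p) ≅ Z/nZ). The divisors of n = 2 are {1, 2}, giving 2 subfields: F_{877^1}, F_{877^2}.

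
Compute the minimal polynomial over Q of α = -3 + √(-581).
m_α(x) = x^2 + 6x + 590

From α + 3 = √(-581), squaring gives (α + 3)^2 = -581, i.e. α^2 + 6α + 9 = -581, so α^2 + 6α + 590 = 0. The discriminant of x^2 + 6x + 590 is (6)^2 - 4·(590) = 36 - 2360 = -2324, and 4·(-581) is not a perfect square in Q since -581 is squarefree and ≠ 1. Hence x^2 + 6x + 590 is irreducible over Q and is the minimal polynomial of α.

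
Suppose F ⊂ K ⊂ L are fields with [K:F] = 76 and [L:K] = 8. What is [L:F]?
[L:F] = 608

The tower law says that for any tower of field extensions F ⊂ K ⊂ L with finite degrees, [L:F] = [L:K] · [K:F]. Here this gives [L:F] = 8 · 76 = 608.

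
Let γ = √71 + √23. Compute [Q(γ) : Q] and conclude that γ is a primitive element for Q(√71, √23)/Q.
[Q(γ) : Q] = 4 (equivalently, Q(γ) = Q(√71, √23))

Obviously Q(γ) ⊆ Q(√71, √23), and [Q(√71, √23):Q] = 4 (since 71, 23 are distinct squarefree integers > 1 with 1633 not a perfect square). To show equality we compute the minimal polynomial of γ. From γ = √71 + √23: γ^2 = 71 + 2√(1633) + 23 = 94 + 2√(1633), so γ^2 - 94 = 2√(1633); squaring, (γ^2 - 94)^2 = 4·1633, i.e. γ^4 - 188γ^2 + 8836 - 6532 = 0, i.e. γ^4 - 188γ^2 + 2304 = 0. So γ is a root of x^4 - 188x^2 + 2304. This polynomial is irreducible over Q: it has no rational root (each ±√71 ± √23 is irrational), and any factorization into two quadratics over Q would force √(1633) ∈ Q (pairing opposite roots) or √71, √23 ∈ Q (other pairings), all impossible. Hence [Q(γ):Q] = 4 = [Q(√71, √23):Q], so Q(γ) = Q(√71, √23).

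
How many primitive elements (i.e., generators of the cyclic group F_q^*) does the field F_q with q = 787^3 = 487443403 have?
There are φ(487443402) = 155844000 primitive elements

F_q^* is cyclic of order q - 1 = 487443402. A cyclic group of order m has exactly φ(m) generators. Here m = 487443402 = 2 · 3^2 · 37^2 · 131 · 151, so the number of primitive elements is φ(487443402) = 155844000.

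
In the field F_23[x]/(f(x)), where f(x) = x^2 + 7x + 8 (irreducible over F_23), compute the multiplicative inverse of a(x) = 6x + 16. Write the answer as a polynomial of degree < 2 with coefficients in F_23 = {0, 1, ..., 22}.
a(x)^(-1) ≡ 4x + 2 (mod f(x))

Since f is irreducible over F_23, F_23[x]/(f) is a field and a(x) ≠ 0 has an inverse. Apply the extended Euclidean algorithm to f(x) and a(x) in F_23[x]: f(x) = (4x + 2)·a(x) + (22). The last nonzero remainder is the constant 22 = gcd(f, a) in F_23. Back-substituting through the division chain expresses 22 = s(x)·a(x) + t(x)·f(x) with s(x) ≡ 19x + 21 (mod f), so (19x + 21)·a(x) ≡ 22 (mod f). Multiplying by 22^(-1) ≡ 22 in F_23 gives a(x)^(-1) ≡ 22·(19x + 21) ≡ 4x + 2 (mod f). Check: (6x + 16)·(4x + 2) = x^2 + 7x + 9 ≡ 1 (mod x^2 + 7x + 8).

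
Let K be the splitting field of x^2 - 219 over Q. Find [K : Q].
[K : Q] = 2

f(x) = x^2 - 219 factors as (x - √219)(x + √219). The splitting field is K = Q(√219). Since 219 is squarefree and > 1, it is not a perfect square, so x^2 - 219 is irreducible over Q and [Q(√219) : Q] = 2. Hence [K : Q] = 2.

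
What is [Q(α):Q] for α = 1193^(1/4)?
[Q(α):Q] = 4

α is a root of x^4 - 1193. By Eisenstein's criterion at the prime p = 1193 (which divides the constant term 1193 but p^2 = 1423249 does not, since 1193 is squarefree), x^4 - 1193 is irreducible over Q. Hence [Q(α):Q] = 4.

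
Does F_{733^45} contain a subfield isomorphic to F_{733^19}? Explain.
No: F_{733^19} is not a subfield of F_{733^45}

F_{p^m} embeds in F_{p^n} iff m | n. Here 19 ∤ 45 (since 45 = 2·19 + 7 with remainder 7 ≠ 0), so F_{733^19} is not a subfield of F_{733^45}. Equivalently: if it were, the tower law would give 19 = [F_{733^19}:F_733] dividing [F_{733^45}:F_733] = 45, contradiction.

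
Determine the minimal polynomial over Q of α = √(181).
m_α(x) = x^2 - 181

α satisfies α^2 - 181 = 0, so x^2 - 181 annihilates α. Since d = 181 is squarefree and ≠ 1, it is not a perfect square in Q, so x^2 - 181 has no rational root and is therefore irreducible over Q (a degree-2 polynomial over a field is irreducible iff it has no root). Hence m_α(x) = x^2 - 181.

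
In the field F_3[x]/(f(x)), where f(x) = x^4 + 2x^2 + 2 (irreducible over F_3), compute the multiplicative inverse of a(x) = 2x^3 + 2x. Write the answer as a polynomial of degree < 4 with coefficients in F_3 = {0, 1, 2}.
a(x)^(-1) ≡ x^3 (mod f(x))

Since f is irreducible over F_3, F_3[x]/(f) is a field and a(x) ≠ 0 has an inverse. Apply the extended Euclidean algorithm to f(x) and a(x) in F_3[x]: f(x) = (2x)·a(x) + (x^2 + 2);  a(x) = (2x)·(x^2 + 2) + (x);  (x^2 + 2) = (x)·(x) + (2). The last nonzero remainder is the constant 2 = gcd(f, a) in F_3. Back-substituting through the division chain expresses 2 = s(x)·a(x) + t(x)·f(x) with s(x) ≡ 2x^3 (mod f), so (2x^3)·a(x) ≡ 2 (mod f). Multiplying by 2^(-1) ≡ 2 in F_3 gives a(x)^(-1) ≡ 2·(2x^3) ≡ x^3 (mod f). Check: (2x^3 + 2x)·(x^3) = 2x^6 + 2x^4 ≡ 1 (mod x^4 + 2x^2 + 2).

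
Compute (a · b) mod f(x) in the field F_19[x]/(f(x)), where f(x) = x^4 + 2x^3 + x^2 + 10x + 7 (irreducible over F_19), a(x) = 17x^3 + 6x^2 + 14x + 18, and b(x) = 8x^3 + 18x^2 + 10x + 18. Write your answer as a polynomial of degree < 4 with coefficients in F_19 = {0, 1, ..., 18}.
a · b ≡ 14x^3 + 2x^2 + 3x + 17 (mod f(x))

Multiply in F_19[x]: a(x)·b(x) = (17x^3 + 6x^2 + 14x + 18)·(8x^3 + 18x^2 + 10x + 18) = 3x^6 + 12x^5 + 10x^4 + 2x^3 + 2x^2 + 14x + 1. This has degree ≥ 4, so divide by f(x) over F_19: 3x^6 + 12x^5 + 10x^4 + 2x^3 + 2x^2 + 14x + 1 = (3x^2 + 6x + 14)·(x^4 + 2x^3 + x^2 + 10x + 7) + (14x^3 + 2x^2 + 3x + 17). Hence a·b ≡ 14x^3 + 2x^2 + 3x + 17 (mod f). (F_19[x]/(f) is a field with 19^4 = 130321 elements since f is irreducible of degree 4.)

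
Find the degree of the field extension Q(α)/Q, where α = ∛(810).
[Q(α):Q] = 3

The minimal polynomial of α is x^3 - 810, irreducible over Q since 810 is not a perfect cube (so x^3 - 810 has no rational root). Hence [Q(α):Q] = deg(m_α) = 3.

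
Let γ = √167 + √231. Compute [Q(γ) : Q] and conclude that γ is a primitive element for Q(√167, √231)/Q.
[Q(γ) : Q] = 4 (equivalently, Q(γ) = Q(√167, √231))

Obviously Q(γ) ⊆ Q(√167, √231), and [Q(√167, √231):Q] = 4 (since 167, 231 are distinct squarefree integers > 1 with 38577 not a perfect square). To show equality we compute the minimal polynomial of γ. From γ = √167 + √231: γ^2 = 167 + 2√(38577) + 231 = 398 + 2√(38577), so γ^2 - 398 = 2√(38577); squaring, (γ^2 - 398)^2 = 4·38577, i.e. γ^4 - 796γ^2 + 158404 - 154308 = 0, i.e. γ^4 - 796γ^2 + 4096 = 0. So γ is a root of x^4 - 796x^2 + 4096. This polynomial is irreducible over Q: it has no rational root (each ±√167 ± √231 is irrational), and any factorization into two quadratics over Q would force √(38577) ∈ Q (pairing opposite roots) or √167, √231 ∈ Q (other pairings), all impossible. Hence [Q(γ):Q] = 4 = [Q(√167, √231):Q], so Q(γ) = Q(√167, √231).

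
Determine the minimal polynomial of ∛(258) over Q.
m_α(x) = x^3 - 258

α satisfies α^3 = 258, so x^3 - 258 annihilates α. By the rational root test, a rational root p/q (in lowest terms) of x^3 - 258 would satisfy p^3 = 258 q^3, forcing q = 1 and p^3 = 258; but 258 is not a perfect cube, contradiction. A monic cubic over Q with no rational root is irreducible (any nontrivial factorization would include a linear factor). Hence x^3 - 258 is the minimal polynomial of α, and in particular [Q(α):Q] = 3.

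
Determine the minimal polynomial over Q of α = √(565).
m_α(x) = x^2 - 565

α satisfies α^2 - 565 = 0, so x^2 - 565 annihilates α. Since d = 565 is squarefree and ≠ 1, it is not a perfect square in Q, so x^2 - 565 has no rational root and is therefore irreducible over Q (a degree-2 polynomial over a field is irreducible iff it has no root). Hence m_α(x) = x^2 - 565.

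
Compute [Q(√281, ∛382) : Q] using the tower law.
[Q(√281, ∛382) : Q] = 6

Let L = Q(√281, ∛382). Since Q(√281) ⊂ L and [Q(√281):Q] = 2, the tower law gives 2 | [L:Q]. Likewise Q(∛382) ⊂ L with [Q(∛382):Q] = 3 (because 382 is not a perfect cube), so 3 | [L:Q]. As gcd(2,3) = 1, [L:Q] is divisible by 6. Conversely L is generated over Q by √281 and ∛382, so [L:Q] ≤ 2·3 = 6. Therefore [Q(√281, ∛382) : Q] = 6.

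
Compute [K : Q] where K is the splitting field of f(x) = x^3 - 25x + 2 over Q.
[K : Q] = 6

By the rational root test, any rational root of the monic integer polynomial f(x) = x^3 - 25x + 2 must be an integer dividing the constant term 2, i.e. one of ±{1, 2}. Evaluating: f(1) = -22, f(-1) = 26, f(2) = -40, f(-2) = 44; none is 0, so f has no rational root and is therefore irreducible over Q (a cubic with no linear factor over a field is irreducible). For an irreducible cubic, the Galois group is A_3 or S_3 according as the discriminant disc(f) = -4a^3 - 27b^2 = -4·(-25)^3 - 27·(2)^2 = 62392 is or is not a square in Q. Here disc(f) = 62392 is not a perfect square in Q, so the Galois group of f over Q is not contained in A_3 and must be all of S_3. The splitting field has degree |S_3| = 6 over Q, so [K : Q] = 6.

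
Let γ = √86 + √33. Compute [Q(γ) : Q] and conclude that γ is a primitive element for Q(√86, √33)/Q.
[Q(γ) : Q] = 4 (equivalently, Q(γ) = Q(√86, √33))

Obviously Q(γ) ⊆ Q(√86, √33), and [Q(√86, √33):Q] = 4 (since 86, 33 are distinct squarefree integers > 1 with 2838 not a perfect square). To show equality we compute the minimal polynomial of γ. From γ = √86 + √33: γ^2 = 86 + 2√(2838) + 33 = 119 + 2√(2838), so γ^2 - 119 = 2√(2838); squaring, (γ^2 - 119)^2 = 4·2838, i.e. γ^4 - 238γ^2 + 14161 - 11352 = 0, i.e. γ^4 - 238γ^2 + 2809 = 0. So γ is a root of x^4 - 238x^2 + 2809. This polynomial is irreducible over Q: it has no rational root (each ±√86 ± √33 is irrational), and any factorization into two quadratics over Q would force √(2838) ∈ Q (pairing opposite roots) or √86, √33 ∈ Q (other pairings), all impossible. Hence [Q(γ):Q] = 4 = [Q(√86, √33):Q], so Q(γ) = Q(√86, √33).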